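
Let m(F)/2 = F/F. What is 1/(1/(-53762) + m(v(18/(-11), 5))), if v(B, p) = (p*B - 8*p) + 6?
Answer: 53762/107523 ≈ 0.50000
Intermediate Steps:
v(B, p) = 6 - 8*p + B*p (v(B, p) = (B*p - 8*p) + 6 = (-8*p + B*p) + 6 = 6 - 8*p + B*p)
m(F) = 2 (m(F) = 2*(F/F) = 2*1 = 2)
1/(1/(-53762) + m(v(18/(-11), 5))) = 1/(1/(-53762) + 2) = 1/(-1/53762 + 2) = 1/(107523/53762) = 53762/107523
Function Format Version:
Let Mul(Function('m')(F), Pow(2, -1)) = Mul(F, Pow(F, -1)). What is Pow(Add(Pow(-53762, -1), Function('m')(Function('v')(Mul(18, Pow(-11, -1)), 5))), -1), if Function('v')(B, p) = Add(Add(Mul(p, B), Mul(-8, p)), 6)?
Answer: Rational(53762, 107523) ≈ 0.50000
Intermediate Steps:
Function('v')(B, p) = Add(6, Mul(-8, p), Mul(B, p)) (Function('v')(B, p) = Add(Add(Mul(B, p), Mul(-8, p)), 6) = Add(Add(Mul(-8, p), Mul(B, p)), 6) = Add(6, Mul(-8, p), Mul(B, p)))
Function('m')(F) = 2 (Function('m')(F) = Mul(2, Mul(F, Pow(F, -1))) = Mul(2, 1) = 2)
Pow(Add(Pow(-53762, -1), Function('m')(Function('v')(Mul(18, Pow(-11, -1)), 5))), -1) = Pow(Add(Pow(-53762, -1), 2), -1) = Pow(Add(Rational(-1, 53762), 2), -1) = Pow(Rational(107523, 53762), -1) = Rational(53762, 107523)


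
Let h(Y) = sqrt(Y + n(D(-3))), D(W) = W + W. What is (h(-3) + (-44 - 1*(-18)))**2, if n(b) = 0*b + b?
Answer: 667 - 156*I ≈ 667.0 - 156.0*I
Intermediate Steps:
D(W) = 2*W
n(b) = b (n(b) = 0 + b = b)
h(Y) = sqrt(-6 + Y) (h(Y) = sqrt(Y + 2*(-3)) = sqrt(Y - 6) = sqrt(-6 + Y))
(h(-3) + (-44 - 1*(-18)))**2 = (sqrt(-6 - 3) + (-44 - 1*(-18)))**2 = (sqrt(-9) + (-44 + 18))**2 = (3*I - 26)**2 = (-26 + 3*I)**2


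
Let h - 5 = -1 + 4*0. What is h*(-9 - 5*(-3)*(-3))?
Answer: -216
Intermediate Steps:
h = 4 (h = 5 + (-1 + 4*0) = 5 + (-1 + 0) = 5 - 1 = 4)
h*(-9 - 5*(-3)*(-3)) = 4*(-9 - 5*(-3)*(-3)) = 4*(-9 + 15*(-3)) = 4*(-9 - 45) = 4*(-54) = -216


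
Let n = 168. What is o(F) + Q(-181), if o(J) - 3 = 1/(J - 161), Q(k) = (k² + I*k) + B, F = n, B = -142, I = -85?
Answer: 336050/7 ≈ 48007.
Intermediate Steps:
F = 168
Q(k) = -142 + k² - 85*k (Q(k) = (k² - 85*k) - 142 = -142 + k² - 85*k)
o(J) = 3 + 1/(-161 + J) (o(J) = 3 + 1/(J - 161) = 3 + 1/(-161 + J))
o(F) + Q(-181) = (-482 + 3*168)/(-161 + 168) + (-142 + (-181)² - 85*(-181)) = (-482 + 504)/7 + (-142 + 32761 + 15385) = (⅐)*22 + 48004 = 22/7 + 48004 = 336050/7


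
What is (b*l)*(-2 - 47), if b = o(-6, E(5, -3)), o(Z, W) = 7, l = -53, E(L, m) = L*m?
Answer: 18179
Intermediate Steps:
b = 7
(b*l)*(-2 - 47) = (7*(-53))*(-2 - 47) = -371*(-49) = 18179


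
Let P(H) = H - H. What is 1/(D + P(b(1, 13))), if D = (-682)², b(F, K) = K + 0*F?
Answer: 1/465124 ≈ 2.1500e-6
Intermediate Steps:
b(F, K) = K (b(F, K) = K + 0 = K)
D = 465124
P(H) = 0
1/(D + P(b(1, 13))) = 1/(465124 + 0) = 1/465124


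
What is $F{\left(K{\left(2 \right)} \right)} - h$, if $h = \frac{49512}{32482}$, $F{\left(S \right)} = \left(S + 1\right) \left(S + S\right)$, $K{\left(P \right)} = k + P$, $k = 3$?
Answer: $\frac{949704}{16241} \approx 58.476$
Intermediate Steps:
$K{\left(P \right)} = 3 + P$
$F{\left(S \right)} = 2 S \left(1 + S\right)$ ($F{\left(S \right)} = \left(1 + S\right) 2 S = 2 S \left(1 + S\right)$)
$h = \frac{24756}{16241}$ ($h = 49512 \cdot \frac{1}{32482} = \frac{24756}{16241} \approx 1.5243$)
$F{\left(K{\left(2 \right)} \right)} - h = 2 \left(3 + 2\right) \left(1 + \left(3 + 2\right)\right) - \frac{24756}{16241} = 2 \cdot 5 \left(1 + 5\right) - \frac{24756}{16241} = 2 \cdot 5 \cdot 6 - \frac{24756}{16241} = 60 - \frac{24756}{16241} = \frac{949704}{16241}$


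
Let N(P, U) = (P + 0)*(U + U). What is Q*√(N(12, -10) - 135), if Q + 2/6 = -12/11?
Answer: -235*I*√15/33 ≈ -27.58*I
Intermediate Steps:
N(P, U) = 2*P*U (N(P, U) = P*(2*U) = 2*P*U)
Q = -47/33 (Q = -⅓ - 12/11 = -47/33 ≈ -1.4242)
Q*√(N(12, -10) - 135) = -47*√(2*12*(-10) - 135)/33 = -47*√(-240 - 135)/33 = -235*I*√15/33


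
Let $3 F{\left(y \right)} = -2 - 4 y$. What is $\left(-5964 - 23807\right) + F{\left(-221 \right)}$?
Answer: $-29477$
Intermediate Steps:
$F{\left(y \right)} = - \frac{2}{3} - \frac{4 y}{3}$ ($F{\left(y \right)} = \frac{-2 - 4 y}{3} = - \frac{2}{3} - \frac{4 y}{3}$)
$\left(-5964 - 23807\right) + F{\left(-221 \right)} = \left(-5964 - 23807\right) - -294 = -29771 + \left(- \frac{2}{3} + \frac{884}{3}\right) = -29771 + 294 = -29477$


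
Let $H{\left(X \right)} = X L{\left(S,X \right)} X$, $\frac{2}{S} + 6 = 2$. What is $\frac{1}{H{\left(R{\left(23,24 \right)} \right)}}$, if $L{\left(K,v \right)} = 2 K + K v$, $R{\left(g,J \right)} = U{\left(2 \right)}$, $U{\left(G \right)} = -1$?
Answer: $-2$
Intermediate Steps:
$S = - \frac{1}{2}$ ($S = \frac{2}{-6 + 2} = \frac{2}{-4} = 2 \left(- \frac{1}{4}\right) = - \frac{1}{2} \approx -0.5$)
$R{\left(g,J \right)} = -1$
$H{\left(X \right)} = X^{2} \left(-1 - \frac{X}{2}\right)$ ($H{\left(X \right)} = X \left(- \frac{2 + X}{2}\right) X = X \left(-1 - \frac{X}{2}\right) X = X^{2} \left(-1 - \frac{X}{2}\right)$)
$\frac{1}{H{\left(R{\left(23,24 \right)} \right)}} = \frac{1}{\frac{1}{2} \left(-1\right)^{2} \left(-2 - -1\right)} = \frac{1}{\frac{1}{2} \cdot 1 \left(-2 + 1\right)} = \frac{1}{\frac{1}{2} \cdot 1 \left(-1\right)} = \frac{1}{- \frac{1}{2}} = -2$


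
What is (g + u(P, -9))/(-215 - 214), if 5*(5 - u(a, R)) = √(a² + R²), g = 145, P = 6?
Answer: -50/143 + √13/715 ≈ -0.34461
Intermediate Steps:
u(a, R) = 5 - √(R² + a²)/5 (u(a, R) = 5 - √(a² + R²)/5 = 5 - √(R² + a²)/5)
(g + u(P, -9))/(-215 - 214) = (145 + (5 - √((-9)² + 6²)/5))/(-215 - 214) = (145 + (5 - √(81 + 36)/5))/(-429) = (145 + (5 - 3*√13/5))*(-1/429) = (150 - 3*√13/5)*(-1/429) = -50/143 + √13/715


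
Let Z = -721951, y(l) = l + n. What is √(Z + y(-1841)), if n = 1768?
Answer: 2*I*√180506 ≈ 849.72*I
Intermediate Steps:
y(l) = 1768 + l (y(l) = l + 1768 = 1768 + l)
√(Z + y(-1841)) = √(-721951 + (1768 - 1841)) = √(-721951 - 73) = √(-722024) = 2*I*√180506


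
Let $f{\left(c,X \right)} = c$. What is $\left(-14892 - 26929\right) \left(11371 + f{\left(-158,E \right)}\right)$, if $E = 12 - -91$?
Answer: $-468938873$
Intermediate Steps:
$E = 103$ ($E = 12 + 91 = 103$)
$\left(-14892 - 26929\right) \left(11371 + f{\left(-158,E \right)}\right) = \left(-14892 - 26929\right) \left(11371 - 158\right) = \left(-14892 - 26929\right) 11213 = \left(-41821\right) 11213 = -468938873$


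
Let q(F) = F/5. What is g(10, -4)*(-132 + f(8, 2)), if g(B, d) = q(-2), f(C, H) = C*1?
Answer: 248/5 ≈ 49.600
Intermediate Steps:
f(C, H) = C
q(F) = F/5 (q(F) = F*(⅕) = F/5)
g(B, d) = -⅖ (g(B, d) = (⅕)*(-2) = -⅖)
g(10, -4)*(-132 + f(8, 2)) = -2*(-132 + 8)/5 = -⅖*(-124) = 248/5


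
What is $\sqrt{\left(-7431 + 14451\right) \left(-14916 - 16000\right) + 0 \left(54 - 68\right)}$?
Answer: $12 i \sqrt{1507155} \approx 14732.0 i$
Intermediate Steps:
$\sqrt{\left(-7431 + 14451\right) \left(-14916 - 16000\right) + 0 \left(54 - 68\right)} = \sqrt{7020 \left(-30916\right) + 0 \left(-14\right)} = \sqrt{-217030320 + 0} = \sqrt{-217030320} = 12 i \sqrt{1507155}$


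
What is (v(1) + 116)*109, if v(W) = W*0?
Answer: 12644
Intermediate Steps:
v(W) = 0
(v(1) + 116)*109 = (0 + 116)*109 = 116*109 = 12644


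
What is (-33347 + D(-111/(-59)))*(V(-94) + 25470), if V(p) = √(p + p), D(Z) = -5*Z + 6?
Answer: -50116656780/59 - 3935348*I*√47/59 ≈ -8.4943e+8 - 4.5728e+5*I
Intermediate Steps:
D(Z) = 6 - 5*Z
V(p) = √2*√p (V(p) = √(2*p) = √2*√p)
(-33347 + D(-111/(-59)))*(V(-94) + 25470) = (-33347 + (6 - (-555)/(-59)))*(√2*√(-94) + 25470) = (-33347 + (6 - (-555)*(-1)/59))*(√2*(I*√94) + 25470) = (-33347 + (6 - 5*111/59))*(2*I*√47 + 25470) = (-33347 + (6 - 555/59))*(25470 + 2*I*√47) = (-33347 - 201/59)*(25470 + 2*I*√47) = -1967674*(25470 + 2*I*√47)/59 = -50116656780/59 - 3935348*I*√47/59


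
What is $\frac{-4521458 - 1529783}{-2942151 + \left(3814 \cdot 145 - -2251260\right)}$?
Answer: $\frac{6051241}{137861} \approx 43.894$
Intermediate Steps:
$\frac{-4521458 - 1529783}{-2942151 + \left(3814 \cdot 145 - -2251260\right)} = - \frac{6051241}{-2942151 + \left(553030 + 2251260\right)} = - \frac{6051241}{-2942151 + 2804290} = - \frac{6051241}{-137861} = \left(-6051241\right) \left(- \frac{1}{137861}\right) = \frac{6051241}{137861}$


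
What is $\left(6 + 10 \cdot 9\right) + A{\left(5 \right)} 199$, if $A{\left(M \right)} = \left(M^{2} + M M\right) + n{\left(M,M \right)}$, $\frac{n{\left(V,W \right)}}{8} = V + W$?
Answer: $25966$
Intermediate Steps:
$n{\left(V,W \right)} = 8 V + 8 W$ ($n{\left(V,W \right)} = 8 \left(V + W\right) = 8 V + 8 W$)
$A{\left(M \right)} = 2 M^{2} + 16 M$ ($A{\left(M \right)} = \left(M^{2} + M M\right) + \left(8 M + 8 M\right) = \left(M^{2} + M^{2}\right) + 16 M = 2 M^{2} + 16 M$)
$\left(6 + 10 \cdot 9\right) + A{\left(5 \right)} 199 = \left(6 + 10 \cdot 9\right) + 2 \cdot 5 \left(8 + 5\right) 199 = \left(6 + 90\right) + 2 \cdot 5 \cdot 13 \cdot 199 = 96 + 130 \cdot 199 = 96 + 25870 = 25966$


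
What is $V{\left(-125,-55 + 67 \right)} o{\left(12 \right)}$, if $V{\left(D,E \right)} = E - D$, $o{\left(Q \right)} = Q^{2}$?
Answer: $19728$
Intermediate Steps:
$V{\left(-125,-55 + 67 \right)} o{\left(12 \right)} = \left(\left(-55 + 67\right) - -125\right) 12^{2} = \left(12 + 125\right) 144 = 137 \cdot 144 = 19728$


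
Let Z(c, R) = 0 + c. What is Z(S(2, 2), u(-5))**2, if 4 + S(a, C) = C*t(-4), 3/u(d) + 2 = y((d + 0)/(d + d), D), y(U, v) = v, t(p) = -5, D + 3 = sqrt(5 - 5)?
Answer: 196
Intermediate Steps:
D = -3 (D = -3 + sqrt(5 - 5) = -3 + sqrt(0) = -3 + 0 = -3)
u(d) = -3/5 (u(d) = 3/(-2 - 3) = 3/(-5) = 3*(-1/5) = -3/5)
S(a, C) = -4 - 5*C (S(a, C) = -4 + C*(-5) = -4 - 5*C)
Z(c, R) = c
Z(S(2, 2), u(-5))**2 = (-4 - 5*2)**2 = (-4 - 10)**2 = (-14)**2 = 196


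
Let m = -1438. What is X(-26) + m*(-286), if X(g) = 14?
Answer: 411282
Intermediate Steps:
X(-26) + m*(-286) = 14 - 1438*(-286) = 14 + 411268 = 411282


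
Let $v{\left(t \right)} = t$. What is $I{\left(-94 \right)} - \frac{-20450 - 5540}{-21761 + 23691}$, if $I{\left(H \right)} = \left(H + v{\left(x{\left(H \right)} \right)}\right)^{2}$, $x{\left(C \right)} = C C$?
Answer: $\frac{14749557451}{193} \approx 7.6423 \cdot 10^{7}$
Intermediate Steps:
$x{\left(C \right)} = C^{2}$
$I{\left(H \right)} = \left(H + H^{2}\right)^{2}$
$I{\left(-94 \right)} - \frac{-20450 - 5540}{-21761 + 23691} = \left(-94\right)^{2} \left(1 - 94\right)^{2} - \frac{-20450 - 5540}{-21761 + 23691} = 8836 \left(-93\right)^{2} - - \frac{25990}{1930} = 8836 \cdot 8649 - \left(-25990\right) \frac{1}{1930} = 76422564 - - \frac{2599}{193} = 76422564 + \frac{2599}{193} = \frac{14749557451}{193}$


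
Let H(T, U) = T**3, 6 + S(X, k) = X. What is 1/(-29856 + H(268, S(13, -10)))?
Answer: 1/19218976 ≈ 5.2032e-8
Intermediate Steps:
S(X, k) = -6 + X
1/(-29856 + H(268, S(13, -10))) = 1/(-29856 + 268**3) = 1/(-29856 + 19248832) = 1/19218976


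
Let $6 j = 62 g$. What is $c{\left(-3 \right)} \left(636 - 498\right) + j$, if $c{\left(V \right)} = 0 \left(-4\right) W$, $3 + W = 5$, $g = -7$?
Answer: $- \frac{217}{3} \approx -72.333$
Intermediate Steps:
$W = 2$ ($W = -3 + 5 = 2$)
$c{\left(V \right)} = 0$ ($c{\left(V \right)} = 0 \left(-4\right) 2 = 0 \cdot 2 = 0$)
$j = - \frac{217}{3}$ ($j = \frac{62 \left(-7\right)}{6} = \frac{1}{6} \left(-434\right) = - \frac{217}{3} \approx -72.333$)
$c{\left(-3 \right)} \left(636 - 498\right) + j = 0 \left(636 - 498\right) - \frac{217}{3} = 0 \cdot 138 - \frac{217}{3} = 0 - \frac{217}{3} = - \frac{217}{3}$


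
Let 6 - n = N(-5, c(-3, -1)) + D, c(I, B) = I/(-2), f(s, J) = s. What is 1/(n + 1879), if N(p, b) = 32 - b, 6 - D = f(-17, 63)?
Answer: 2/3663 ≈ 0.00054600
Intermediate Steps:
D = 23 (D = 6 - 1*(-17) = 6 + 17 = 23)
c(I, B) = -I/2 (c(I, B) = I*(-1/2) = -I/2)
n = -95/2 (n = 6 - ((32 - (-1)*(-3)/2) + 23) = 6 - ((32 - 1*3/2) + 23) = 6 - ((32 - 3/2) + 23) = 6 - (61/2 + 23) = 6 - 1*107/2 = 6 - 107/2 = -95/2 ≈ -47.500)
1/(n + 1879) = 1/(-95/2 + 1879) = 1/(3663/2) = 2/3663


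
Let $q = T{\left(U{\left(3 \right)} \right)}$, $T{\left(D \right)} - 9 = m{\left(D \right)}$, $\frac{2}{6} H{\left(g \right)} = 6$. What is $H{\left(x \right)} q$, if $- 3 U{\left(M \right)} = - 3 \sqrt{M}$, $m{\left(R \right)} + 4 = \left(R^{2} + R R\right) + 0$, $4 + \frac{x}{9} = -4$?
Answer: $198$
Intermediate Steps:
$x = -72$ ($x = -36 + 9 \left(-4\right) = -36 - 36 = -72$)
$m{\left(R \right)} = -4 + 2 R^{2}$ ($m{\left(R \right)} = -4 + \left(\left(R^{2} + R R\right) + 0\right) = -4 + \left(\left(R^{2} + R^{2}\right) + 0\right) = -4 + \left(2 R^{2} + 0\right) = -4 + 2 R^{2}$)
$H{\left(g \right)} = 18$ ($H{\left(g \right)} = 3 \cdot 6 = 18$)
$U{\left(M \right)} = \sqrt{M}$ ($U{\left(M \right)} = - \frac{\left(-3\right) \sqrt{M}}{3} = \sqrt{M}$)
$T{\left(D \right)} = 5 + 2 D^{2}$ ($T{\left(D \right)} = 9 + \left(-4 + 2 D^{2}\right) = 5 + 2 D^{2}$)
$q = 11$ ($q = 5 + 2 \left(\sqrt{3}\right)^{2} = 5 + 2 \cdot 3 = 5 + 6 = 11$)
$H{\left(x \right)} q = 18 \cdot 11 = 198$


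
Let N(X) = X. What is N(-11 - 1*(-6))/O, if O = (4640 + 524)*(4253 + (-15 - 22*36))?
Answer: -5/17795144 ≈ -2.8098e-7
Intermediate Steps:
O = 17795144 (O = 5164*(4253 + (-15 - 792)) = 5164*(4253 - 807) = 5164*3446 = 17795144)
N(-11 - 1*(-6))/O = (-11 - 1*(-6))/17795144 = (-11 + 6)*(1/17795144) = -5*1/17795144 = -5/17795144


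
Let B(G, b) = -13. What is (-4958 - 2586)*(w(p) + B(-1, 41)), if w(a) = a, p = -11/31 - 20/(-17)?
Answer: 48417392/527 ≈ 91874.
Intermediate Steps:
p = 433/527 (p = -11*1/31 - 20*(-1/17) = -11/31 + 20/17 = 433/527 ≈ 0.82163)
(-4958 - 2586)*(w(p) + B(-1, 41)) = (-4958 - 2586)*(433/527 - 13) = -7544*(-6418/527) = 48417392/527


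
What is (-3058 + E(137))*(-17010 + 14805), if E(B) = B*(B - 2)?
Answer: -34038585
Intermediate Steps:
E(B) = B*(-2 + B)
(-3058 + E(137))*(-17010 + 14805) = (-3058 + 137*(-2 + 137))*(-17010 + 14805) = (-3058 + 137*135)*(-2205) = (-3058 + 18495)*(-2205) = 15437*(-2205) = -34038585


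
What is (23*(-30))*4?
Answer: -2760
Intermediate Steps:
(23*(-30))*4 = -690*4 = -2760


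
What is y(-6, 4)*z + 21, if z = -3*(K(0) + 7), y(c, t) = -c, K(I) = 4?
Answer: -177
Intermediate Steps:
z = -33 (z = -3*(4 + 7) = -3*11 = -33)
y(-6, 4)*z + 21 = -1*(-6)*(-33) + 21 = 6*(-33) + 21 = -198 + 21 = -177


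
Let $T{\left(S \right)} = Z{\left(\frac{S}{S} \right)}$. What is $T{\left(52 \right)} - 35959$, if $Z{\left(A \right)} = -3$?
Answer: $-35962$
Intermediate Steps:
$T{\left(S \right)} = -3$
$T{\left(52 \right)} - 35959 = -3 - 35959 = -35962$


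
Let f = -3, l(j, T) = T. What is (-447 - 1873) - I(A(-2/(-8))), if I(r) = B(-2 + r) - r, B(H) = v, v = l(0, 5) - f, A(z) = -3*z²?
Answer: -37251/16 ≈ -2328.2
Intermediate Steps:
v = 8 (v = 5 - 1*(-3) = 5 + 3 = 8)
B(H) = 8
I(r) = 8 - r
(-447 - 1873) - I(A(-2/(-8))) = (-447 - 1873) - (8 - (-3)*(-2/(-8))²) = -2320 - (8 - (-3)*(-2*(-⅛))²) = -2320 - (8 - (-3)*(¼)²) = -2320 - (8 - (-3)/16) = -2320 - (8 - 1*(-3/16)) = -2320 - (8 + 3/16) = -2320 - 1*131/16 = -2320 - 131/16 = -37251/16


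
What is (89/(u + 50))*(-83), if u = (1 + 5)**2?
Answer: -7387/86 ≈ -85.895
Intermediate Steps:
u = 36 (u = 6**2 = 36)
(89/(u + 50))*(-83) = (89/(36 + 50))*(-83) = (89/86)*(-83) = -7387/86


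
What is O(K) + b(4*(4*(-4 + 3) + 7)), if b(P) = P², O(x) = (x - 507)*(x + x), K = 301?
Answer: -123868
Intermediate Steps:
O(x) = 2*x*(-507 + x) (O(x) = (-507 + x)*(2*x) = 2*x*(-507 + x))
O(K) + b(4*(4*(-4 + 3) + 7)) = 2*301*(-507 + 301) + (4*(4*(-4 + 3) + 7))² = 2*301*(-206) + (4*(4*(-1) + 7))² = -124012 + (4*(-4 + 7))² = -124012 + (4*3)² = -124012 + 12² = -124012 + 144 = -123868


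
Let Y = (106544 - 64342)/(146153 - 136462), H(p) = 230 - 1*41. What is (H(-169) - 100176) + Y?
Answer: -968931815/9691 ≈ -99983.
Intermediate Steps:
H(p) = 189 (H(p) = 230 - 41 = 189)
Y = 42202/9691 ≈ 4.3548
(H(-169) - 100176) + Y = (189 - 100176) + 42202/9691 = -99987 + 42202/9691 = -968931815/9691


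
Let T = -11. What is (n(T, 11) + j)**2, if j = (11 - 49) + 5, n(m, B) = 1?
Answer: 1024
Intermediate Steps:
j = -33 (j = -38 + 5 = -33)
(n(T, 11) + j)**2 = (1 - 33)**2 = (-32)**2 = 1024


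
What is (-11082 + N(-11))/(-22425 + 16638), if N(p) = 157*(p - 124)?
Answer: 10759/1929 ≈ 5.5775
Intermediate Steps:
N(p) = -19468 + 157*p (N(p) = 157*(-124 + p) = -19468 + 157*p)
(-11082 + N(-11))/(-22425 + 16638) = (-11082 + (-19468 + 157*(-11)))/(-22425 + 16638) = (-11082 + (-19468 - 1727))/(-5787) = (-11082 - 21195)*(-1/5787) = -32277*(-1/5787) = 10759/1929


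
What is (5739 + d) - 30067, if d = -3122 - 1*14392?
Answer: -41842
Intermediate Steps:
d = -17514 (d = -3122 - 14392 = -17514)
(5739 + d) - 30067 = (5739 - 17514) - 30067 = -11775 - 30067 = -41842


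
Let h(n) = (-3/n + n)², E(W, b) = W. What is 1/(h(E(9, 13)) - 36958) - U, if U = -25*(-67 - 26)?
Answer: -771774459/331946 ≈ -2325.0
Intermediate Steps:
h(n) = (n - 3/n)²
U = 2325 (U = -25*(-93) = 2325)
1/(h(E(9, 13)) - 36958) - U = 1/((-3 + 9²)²/9² - 36958) - 1*2325 = 1/((-3 + 81)²/81 - 36958) - 2325 = 1/((1/81)*78² - 36958) - 2325 = 1/((1/81)*6084 - 36958) - 2325 = 1/(676/9 - 36958) - 2325 = 1/(-331946/9) - 2325 = -9/331946 - 2325 = -771774459/331946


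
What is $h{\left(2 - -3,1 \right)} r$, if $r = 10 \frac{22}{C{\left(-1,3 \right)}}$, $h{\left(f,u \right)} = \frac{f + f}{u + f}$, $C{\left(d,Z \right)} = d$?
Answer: $- \frac{1100}{3} \approx -366.67$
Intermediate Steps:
$h{\left(f,u \right)} = \frac{2 f}{f + u}$
$r = -220$ ($r = 10 \frac{22}{-1} = 10 \cdot 22 \left(-1\right) = 10 \left(-22\right) = -220$)
$h{\left(2 - -3,1 \right)} r = \frac{2 \left(2 - -3\right)}{\left(2 - -3\right) + 1} \left(-220\right) = \frac{2 \left(2 + 3\right)}{\left(2 + 3\right) + 1} \left(-220\right) = 2 \cdot 5 \frac{1}{5 + 1} \left(-220\right) = 2 \cdot 5 \cdot \frac{1}{6} \left(-220\right) = \frac{5}{3} \left(-220\right) = - \frac{1100}{3}$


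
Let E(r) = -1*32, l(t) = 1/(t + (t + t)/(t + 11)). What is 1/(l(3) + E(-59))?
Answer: -24/761 ≈ -0.031537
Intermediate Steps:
l(t) = 1/(t + 2*t/(11 + t)) (l(t) = 1/(t + (2*t)/(11 + t)) = 1/(t + 2*t/(11 + t)))
E(r) = -32
1/(l(3) + E(-59)) = 1/((11 + 3)/(3*(13 + 3)) - 32) = 1/((1/3)*14/16 - 32) = 1/((1/3)*(1/16)*14 - 32) = 1/(7/24 - 32) = 1/(-761/24) = -24/761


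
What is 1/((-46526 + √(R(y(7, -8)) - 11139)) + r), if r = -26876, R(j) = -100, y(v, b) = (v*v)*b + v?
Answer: -73402/5387864843 - I*√11239/5387864843 ≈ -1.3624e-5 - 1.9676e-8*I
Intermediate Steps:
y(v, b) = v + b*v² (y(v, b) = v²*b + v = b*v² + v = v + b*v²)
1/((-46526 + √(R(y(7, -8)) - 11139)) + r) = 1/((-46526 + √(-100 - 11139)) - 26876) = 1/((-46526 + √(-11239)) - 26876) = 1/((-46526 + I*√11239) - 26876) = 1/(-73402 + I*√11239)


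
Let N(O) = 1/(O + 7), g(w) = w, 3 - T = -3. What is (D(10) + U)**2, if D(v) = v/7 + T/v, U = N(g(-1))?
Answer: 212521/44100 ≈ 4.8191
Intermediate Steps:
T = 6 (T = 3 - 1*(-3) = 3 + 3 = 6)
N(O) = 1/(7 + O)
U = 1/6 (U = 1/(7 - 1) = 1/6 ≈ 0.16667)
D(v) = 6/v + v/7 (D(v) = v/7 + 6/v = 6/v + v/7)
(D(10) + U)**2 = ((6/10 + (1/7)*10) + 1/6)**2 = ((6*(1/10) + 10/7) + 1/6)**2 = ((3/5 + 10/7) + 1/6)**2 = (71/35 + 1/6)**2 = (461/210)**2 = 212521/44100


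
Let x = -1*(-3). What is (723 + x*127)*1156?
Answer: 1276224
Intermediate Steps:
x = 3
(723 + x*127)*1156 = (723 + 3*127)*1156 = (723 + 381)*1156 = 1104*1156 = 1276224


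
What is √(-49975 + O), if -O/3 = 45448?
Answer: I*√186319 ≈ 431.65*I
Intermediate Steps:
O = -136344 (O = -3*45448 = -136344)
√(-49975 + O) = √(-49975 - 136344) = √(-186319) = I*√186319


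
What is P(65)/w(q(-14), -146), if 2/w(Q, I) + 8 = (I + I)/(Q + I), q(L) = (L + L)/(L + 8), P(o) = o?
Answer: -40885/212 ≈ -192.85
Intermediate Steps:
q(L) = 2*L/(8 + L) (q(L) = (2*L)/(8 + L) = 2*L/(8 + L))
w(Q, I) = 2/(-8 + 2*I/(I + Q)) (w(Q, I) = 2/(-8 + (I + I)/(Q + I)) = 2/(-8 + (2*I)/(I + Q)) = 2/(-8 + 2*I/(I + Q)))
P(65)/w(q(-14), -146) = 65/(((-1*(-146) - 2*(-14)/(8 - 14))/(3*(-146) + 4*(2*(-14)/(8 - 14))))) = 65/(((146 - 2*(-14)/(-6))/(-438 + 4*(2*(-14)/(-6))))) = 65/(((146 - 2*(-14)*(-1)/6)/(-438 + 4*(2*(-14)*(-1/6))))) = 65/(((146 - 1*14/3)/(-438 + 4*(14/3)))) = 65/(((146 - 14/3)/(-438 + 56/3))) = 65/(((424/3)/(-1258/3))) = 65/((-3/1258*424/3)) = 65/(-212/629) = 65*(-629/212) = -40885/212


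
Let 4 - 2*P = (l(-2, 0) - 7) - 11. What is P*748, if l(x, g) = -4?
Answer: 9724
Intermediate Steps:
P = 13 (P = 2 - ((-4 - 7) - 11)/2 = 2 - (-11 - 11)/2 = 2 - 1/2*(-22) = 2 + 11 = 13)
P*748 = 13*748 = 9724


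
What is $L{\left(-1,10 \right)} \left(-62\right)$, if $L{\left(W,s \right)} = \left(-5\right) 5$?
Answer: $1550$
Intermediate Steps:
$L{\left(W,s \right)} = -25$
$L{\left(-1,10 \right)} \left(-62\right) = \left(-25\right) \left(-62\right) = 1550$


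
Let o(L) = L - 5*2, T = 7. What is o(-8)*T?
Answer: -126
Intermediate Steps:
o(L) = -10 + L (o(L) = L - 10 = -10 + L)
o(-8)*T = (-10 - 8)*7 = -18*7 = -126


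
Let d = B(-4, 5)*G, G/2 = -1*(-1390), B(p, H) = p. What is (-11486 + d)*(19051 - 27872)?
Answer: 199407526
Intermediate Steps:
G = 2780 (G = 2*(-1*(-1390)) = 2*1390 = 2780)
d = -11120 (d = -4*2780 = -11120)
(-11486 + d)*(19051 - 27872) = (-11486 - 11120)*(19051 - 27872) = -22606*(-8821) = 199407526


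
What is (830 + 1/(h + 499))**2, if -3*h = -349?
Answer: 2347584745489/3407716 ≈ 6.8890e+5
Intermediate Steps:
h = 349/3 (h = -1/3*(-349) = 349/3 ≈ 116.33)
(830 + 1/(h + 499))**2 = (830 + 1/(349/3 + 499))**2 = (830 + 1/(1846/3))**2 = (830 + 3/1846)**2 = (1532183/1846)**2 = 2347584745489/3407716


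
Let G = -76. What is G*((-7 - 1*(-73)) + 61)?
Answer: -9652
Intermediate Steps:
G*((-7 - 1*(-73)) + 61) = -76*((-7 - 1*(-73)) + 61) = -76*((-7 + 73) + 61) = -76*(66 + 61) = -76*127 = -9652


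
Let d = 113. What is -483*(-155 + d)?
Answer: 20286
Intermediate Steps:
-483*(-155 + d) = -483*(-155 + 113) = -483*(-42) = 20286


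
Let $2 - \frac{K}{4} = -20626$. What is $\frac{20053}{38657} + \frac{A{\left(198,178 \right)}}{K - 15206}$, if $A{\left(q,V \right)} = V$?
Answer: $\frac{678284082}{1300924021} \approx 0.52139$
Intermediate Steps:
$K = 82512$ ($K = 8 - -82504 = 8 + 82504 = 82512$)
$\frac{20053}{38657} + \frac{A{\left(198,178 \right)}}{K - 15206} = \frac{20053}{38657} + \frac{178}{82512 - 15206} = 20053 \cdot \frac{1}{38657} + \frac{178}{82512 - 15206} = \frac{20053}{38657} + \frac{178}{67306} = \frac{20053}{38657} + 178 \cdot \frac{1}{67306} = \frac{20053}{38657} + \frac{89}{33653} = \frac{678284082}{1300924021}$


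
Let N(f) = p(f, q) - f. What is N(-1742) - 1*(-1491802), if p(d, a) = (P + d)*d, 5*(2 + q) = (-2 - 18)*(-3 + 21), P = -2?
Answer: 4531592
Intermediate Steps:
q = -74 (q = -2 + ((-2 - 18)*(-3 + 21))/5 = -2 + (-20*18)/5 = -2 + (⅕)*(-360) = -2 - 72 = -74)
p(d, a) = d*(-2 + d) (p(d, a) = (-2 + d)*d = d*(-2 + d))
N(f) = -f + f*(-2 + f) (N(f) = f*(-2 + f) - f = -f + f*(-2 + f))
N(-1742) - 1*(-1491802) = -1742*(-3 - 1742) - 1*(-1491802) = -1742*(-1745) + 1491802 = 3039790 + 1491802 = 4531592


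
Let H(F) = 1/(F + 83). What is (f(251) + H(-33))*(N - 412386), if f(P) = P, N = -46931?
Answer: -5764887667/50 ≈ -1.1530e+8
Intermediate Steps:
H(F) = 1/(83 + F)
(f(251) + H(-33))*(N - 412386) = (251 + 1/(83 - 33))*(-46931 - 412386) = (251 + 1/50)*(-459317) = (12551/50)*(-459317) = -5764887667/50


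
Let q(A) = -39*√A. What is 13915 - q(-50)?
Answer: 13915 + 195*I*√2 ≈ 13915.0 + 275.77*I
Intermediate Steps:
13915 - q(-50) = 13915 - (-39)*√(-50) = 13915 - (-39)*5*I*√2 = 13915 - (-195)*I*√2 = 13915 + 195*I*√2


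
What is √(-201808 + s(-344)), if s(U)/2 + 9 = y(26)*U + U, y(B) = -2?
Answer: I*√201138 ≈ 448.48*I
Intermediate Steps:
s(U) = -18 - 2*U (s(U) = -18 + 2*(-2*U + U) = -18 + 2*(-U) = -18 - 2*U)
√(-201808 + s(-344)) = √(-201808 + (-18 - 2*(-344))) = √(-201808 + (-18 + 688)) = √(-201808 + 670) = √(-201138) = I*√201138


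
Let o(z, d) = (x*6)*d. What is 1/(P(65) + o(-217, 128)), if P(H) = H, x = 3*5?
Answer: 1/11585 ≈ 8.6318e-5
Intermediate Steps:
x = 15
o(z, d) = 90*d (o(z, d) = (15*6)*d = 90*d)
1/(P(65) + o(-217, 128)) = 1/(65 + 90*128) = 1/(65 + 11520) = 1/11585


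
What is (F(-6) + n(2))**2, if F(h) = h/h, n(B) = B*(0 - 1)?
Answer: 1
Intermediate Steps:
n(B) = -B (n(B) = B*(-1) = -B)
F(h) = 1
(F(-6) + n(2))**2 = (1 - 1*2)**2 = (1 - 2)**2 = (-1)**2 = 1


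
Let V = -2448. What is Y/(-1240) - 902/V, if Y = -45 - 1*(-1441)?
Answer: -143683/189720 ≈ -0.75734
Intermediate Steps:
Y = 1396 (Y = -45 + 1441 = 1396)
Y/(-1240) - 902/V = 1396/(-1240) - 902/(-2448) = 1396*(-1/1240) - 902*(-1/2448) = -349/310 + 451/1224 = -143683/189720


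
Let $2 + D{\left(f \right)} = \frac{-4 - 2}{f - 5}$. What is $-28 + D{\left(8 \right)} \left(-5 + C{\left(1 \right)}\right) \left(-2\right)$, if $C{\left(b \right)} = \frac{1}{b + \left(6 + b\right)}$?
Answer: $-67$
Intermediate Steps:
$D{\left(f \right)} = -2 - \frac{6}{-5 + f}$ ($D{\left(f \right)} = -2 + \frac{-4 - 2}{f - 5} = -2 - \frac{6}{-5 + f}$)
$C{\left(b \right)} = \frac{1}{6 + 2 b}$
$-28 + D{\left(8 \right)} \left(-5 + C{\left(1 \right)}\right) \left(-2\right) = -28 + \frac{2 \left(2 - 8\right)}{-5 + 8} \left(-5 + \frac{1}{2 \left(3 + 1\right)}\right) \left(-2\right) = -28 + \frac{2 \left(2 - 8\right)}{3} \left(-5 + \frac{1}{2 \cdot 4}\right) \left(-2\right) = -28 + 2 \cdot \frac{1}{3} \left(-6\right) \left(-5 + \frac{1}{2} \cdot \frac{1}{4}\right) \left(-2\right) = -28 - 4 \left(-5 + \frac{1}{8}\right) \left(-2\right) = -28 - 4 \left(\left(- \frac{39}{8}\right) \left(-2\right)\right) = -28 - 39 = -67$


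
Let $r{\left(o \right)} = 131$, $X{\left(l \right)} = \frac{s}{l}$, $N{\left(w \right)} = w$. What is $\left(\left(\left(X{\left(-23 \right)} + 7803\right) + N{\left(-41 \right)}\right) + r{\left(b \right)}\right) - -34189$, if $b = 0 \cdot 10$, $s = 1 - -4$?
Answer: $\frac{967881}{23} \approx 42082.0$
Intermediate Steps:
$s = 5$ ($s = 1 + 4 = 5$)
$b = 0$
$X{\left(l \right)} = \frac{5}{l}$
$\left(\left(\left(X{\left(-23 \right)} + 7803\right) + N{\left(-41 \right)}\right) + r{\left(b \right)}\right) - -34189 = \left(\left(\left(\frac{5}{-23} + 7803\right) - 41\right) + 131\right) - -34189 = \left(\left(\left(5 \left(- \frac{1}{23}\right) + 7803\right) - 41\right) + 131\right) + 34189 = \left(\left(\left(- \frac{5}{23} + 7803\right) - 41\right) + 131\right) + 34189 = \left(\left(\frac{179464}{23} - 41\right) + 131\right) + 34189 = \left(\frac{178521}{23} + 131\right) + 34189 = \frac{181534}{23} + 34189 = \frac{967881}{23}$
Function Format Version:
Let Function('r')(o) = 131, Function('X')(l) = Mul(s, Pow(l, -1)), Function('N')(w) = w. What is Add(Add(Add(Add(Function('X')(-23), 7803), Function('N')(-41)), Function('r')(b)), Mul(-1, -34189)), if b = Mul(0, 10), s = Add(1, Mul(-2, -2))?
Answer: Rational(967881, 23) ≈ 42082.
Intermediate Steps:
s = 5 (s = Add(1, 4) = 5)
b = 0
Function('X')(l) = Mul(5, Pow(l, -1))
Add(Add(Add(Add(Function('X')(-23), 7803), Function('N')(-41)), Function('r')(b)), Mul(-1, -34189)) = Add(Add(Add(Add(Mul(5, Pow(-23, -1)), 7803), -41), 131), Mul(-1, -34189)) = Add(Add(Add(Add(Mul(5, Rational(-1, 23)), 7803), -41), 131), 34189) = Add(Add(Add(Add(Rational(-5, 23), 7803), -41), 131), 34189) = Add(Add(Add(Rational(179464, 23), -41), 131), 34189) = Add(Add(Rational(178521, 23), 131), 34189) = Add(Rational(181534, 23), 34189) = Rational(967881, 23)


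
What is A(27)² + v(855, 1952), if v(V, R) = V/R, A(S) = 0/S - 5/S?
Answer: 672095/1423008 ≈ 0.47231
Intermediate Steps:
A(S) = -5/S (A(S) = 0 - 5/S = -5/S)
A(27)² + v(855, 1952) = (-5/27)² + 855/1952 = 25/729 + 855/1952 = 672095/1423008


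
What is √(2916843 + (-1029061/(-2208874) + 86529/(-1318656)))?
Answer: √2685193357410970908048039633/30341093264 ≈ 1707.9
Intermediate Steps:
√(2916843 + (-1029061/(-2208874) + 86529/(-1318656))) = √(2916843 + (-1029061*(-1/2208874) + 86529*(-1/1318656))) = √(2916843 + (1029061/2208874 - 28843/439552)) = √(2916843 + 194307633945/485457492224) = √(1416003482298762777/485457492224) = √2685193357410970908048039633/30341093264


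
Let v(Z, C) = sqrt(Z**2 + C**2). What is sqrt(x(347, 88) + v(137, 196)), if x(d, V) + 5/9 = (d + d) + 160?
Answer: sqrt(7681 + 9*sqrt(57185))/3 ≈ 33.054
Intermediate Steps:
x(d, V) = 1435/9 + 2*d (x(d, V) = -5/9 + ((d + d) + 160) = -5/9 + (2*d + 160) = -5/9 + (160 + 2*d) = 1435/9 + 2*d)
v(Z, C) = sqrt(C**2 + Z**2)
sqrt(x(347, 88) + v(137, 196)) = sqrt((1435/9 + 2*347) + sqrt(196**2 + 137**2)) = sqrt((1435/9 + 694) + sqrt(38416 + 18769)) = sqrt(7681/9 + sqrt(57185))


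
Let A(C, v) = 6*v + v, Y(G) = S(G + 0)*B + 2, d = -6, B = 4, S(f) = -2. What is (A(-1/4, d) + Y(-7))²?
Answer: 2304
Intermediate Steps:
Y(G) = -6 (Y(G) = -2*4 + 2 = -8 + 2 = -6)
A(C, v) = 7*v
(A(-1/4, d) + Y(-7))² = (7*(-6) - 6)² = (-42 - 6)² = (-48)² = 2304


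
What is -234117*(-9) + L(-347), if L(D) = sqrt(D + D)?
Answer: 2107053 + I*sqrt(694) ≈ 2.1071e+6 + 26.344*I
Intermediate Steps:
L(D) = sqrt(2)*sqrt(D) (L(D) = sqrt(2*D) = sqrt(2)*sqrt(D))
-234117*(-9) + L(-347) = -234117*(-9) + sqrt(2)*sqrt(-347) = 2107053 + sqrt(2)*(I*sqrt(347)) = 2107053 + I*sqrt(694)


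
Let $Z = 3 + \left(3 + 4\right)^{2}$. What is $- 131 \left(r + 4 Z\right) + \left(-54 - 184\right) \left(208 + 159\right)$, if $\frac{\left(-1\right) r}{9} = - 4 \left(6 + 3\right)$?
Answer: $-157038$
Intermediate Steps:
$r = 324$ ($r = - 9 \left(- 4 \left(6 + 3\right)\right) = - 9 \left(\left(-4\right) 9\right) = \left(-9\right) \left(-36\right) = 324$)
$Z = 52$ ($Z = 3 + 7^{2} = 3 + 49 = 52$)
$- 131 \left(r + 4 Z\right) + \left(-54 - 184\right) \left(208 + 159\right) = - 131 \left(324 + 4 \cdot 52\right) + \left(-54 - 184\right) \left(208 + 159\right) = - 131 \left(324 + 208\right) - 87346 = \left(-131\right) 532 - 87346 = -69692 - 87346 = -157038$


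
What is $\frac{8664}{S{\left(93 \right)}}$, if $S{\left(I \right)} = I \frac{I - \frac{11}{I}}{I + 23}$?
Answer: $\frac{502512}{4319} \approx 116.35$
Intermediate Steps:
$S{\left(I \right)} = \frac{I \left(I - \frac{11}{I}\right)}{23 + I}$ ($S{\left(I \right)} = I \frac{I - \frac{11}{I}}{23 + I} = \frac{I \left(I - \frac{11}{I}\right)}{23 + I}$)
$\frac{8664}{S{\left(93 \right)}} = \frac{8664}{\frac{1}{23 + 93} \left(-11 + 93^{2}\right)} = \frac{8664}{\frac{1}{116} \left(-11 + 8649\right)} = \frac{8664}{\frac{1}{116} \cdot 8638} = \frac{8664}{\frac{4319}{58}} = 8664 \cdot \frac{58}{4319} = \frac{502512}{4319}$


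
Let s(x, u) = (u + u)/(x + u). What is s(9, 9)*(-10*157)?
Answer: -1570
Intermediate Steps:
s(x, u) = 2*u/(u + x) (s(x, u) = (2*u)/(u + x) = 2*u/(u + x))
s(9, 9)*(-10*157) = (2*9/(9 + 9))*(-10*157) = (2*9/18)*(-1570) = (2*9*(1/18))*(-1570) = 1*(-1570) = -1570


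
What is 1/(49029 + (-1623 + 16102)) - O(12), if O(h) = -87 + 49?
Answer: 2413305/63508 ≈ 38.000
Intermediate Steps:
O(h) = -38
1/(49029 + (-1623 + 16102)) - O(12) = 1/(49029 + (-1623 + 16102)) - 1*(-38) = 1/(49029 + 14479) + 38 = 1/63508 + 38 = 2413305/63508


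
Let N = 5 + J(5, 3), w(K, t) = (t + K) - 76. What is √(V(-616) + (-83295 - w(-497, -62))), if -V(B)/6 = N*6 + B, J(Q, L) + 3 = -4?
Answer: 22*I*√163 ≈ 280.88*I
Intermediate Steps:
J(Q, L) = -7 (J(Q, L) = -3 - 4 = -7)
w(K, t) = -76 + K + t (w(K, t) = (K + t) - 76 = -76 + K + t)
N = -2 (N = 5 - 7 = -2)
V(B) = 72 - 6*B (V(B) = -6*(-2*6 + B) = -6*(-12 + B) = 72 - 6*B)
√(V(-616) + (-83295 - w(-497, -62))) = √((72 - 6*(-616)) + (-83295 - (-76 - 497 - 62))) = √((72 + 3696) + (-83295 - 1*(-635))) = √(3768 + (-83295 + 635)) = √(3768 - 82660) = √(-78892) = 22*I*√163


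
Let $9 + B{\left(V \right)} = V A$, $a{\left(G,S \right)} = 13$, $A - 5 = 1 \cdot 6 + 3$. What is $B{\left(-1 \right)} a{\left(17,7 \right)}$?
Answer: $-299$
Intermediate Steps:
$A = 14$ ($A = 5 + \left(1 \cdot 6 + 3\right) = 5 + \left(6 + 3\right) = 5 + 9 = 14$)
$B{\left(V \right)} = -9 + 14 V$ ($B{\left(V \right)} = -9 + V 14 = -9 + 14 V$)
$B{\left(-1 \right)} a{\left(17,7 \right)} = \left(-9 + 14 \left(-1\right)\right) 13 = \left(-9 - 14\right) 13 = \left(-23\right) 13 = -299$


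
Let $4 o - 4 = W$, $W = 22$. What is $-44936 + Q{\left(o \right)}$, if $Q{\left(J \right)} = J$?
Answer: $- \frac{89859}{2} \approx -44930.0$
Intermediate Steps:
$o = \frac{13}{2}$ ($o = 1 + \frac{1}{4} \cdot 22 = 1 + \frac{11}{2} = \frac{13}{2} \approx 6.5$)
$-44936 + Q{\left(o \right)} = -44936 + \frac{13}{2} = - \frac{89859}{2}$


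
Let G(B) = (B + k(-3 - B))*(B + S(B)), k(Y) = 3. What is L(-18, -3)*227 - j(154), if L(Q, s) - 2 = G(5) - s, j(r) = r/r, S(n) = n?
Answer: 19294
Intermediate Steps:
G(B) = 2*B*(3 + B) (G(B) = (B + 3)*(B + B) = (3 + B)*(2*B) = 2*B*(3 + B))
j(r) = 1
L(Q, s) = 82 - s (L(Q, s) = 2 + (2*5*(3 + 5) - s) = 2 + (2*5*8 - s) = 2 + (80 - s) = 82 - s)
L(-18, -3)*227 - j(154) = (82 - 1*(-3))*227 - 1*1 = (82 + 3)*227 - 1 = 85*227 - 1 = 19295 - 1 = 19294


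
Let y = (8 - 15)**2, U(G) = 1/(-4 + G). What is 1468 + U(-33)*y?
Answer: 54267/37 ≈ 1466.7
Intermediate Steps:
y = 49 (y = (-7)**2 = 49)
1468 + U(-33)*y = 1468 + 49/(-4 - 33) = 1468 + 49/(-37) = 1468 - 1/37*49 = 1468 - 49/37 = 54267/37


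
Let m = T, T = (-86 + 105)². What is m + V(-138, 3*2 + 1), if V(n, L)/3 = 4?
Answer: 373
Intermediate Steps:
V(n, L) = 12 (V(n, L) = 3*4 = 12)
T = 361 (T = 19² = 361)
m = 361
m + V(-138, 3*2 + 1) = 361 + 12 = 373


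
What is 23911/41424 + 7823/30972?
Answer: 88719287/106915344 ≈ 0.82981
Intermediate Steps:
23911/41424 + 7823/30972 = 88719287/106915344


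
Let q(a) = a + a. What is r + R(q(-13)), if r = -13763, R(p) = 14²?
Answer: -13567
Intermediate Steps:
q(a) = 2*a
R(p) = 196
r + R(q(-13)) = -13763 + 196 = -13567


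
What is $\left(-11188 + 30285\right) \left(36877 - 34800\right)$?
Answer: $39664469$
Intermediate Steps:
$\left(-11188 + 30285\right) \left(36877 - 34800\right) = 19097 \cdot 2077 = 39664469$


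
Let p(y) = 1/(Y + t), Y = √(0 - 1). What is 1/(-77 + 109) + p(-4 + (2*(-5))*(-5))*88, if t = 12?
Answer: 33937/4640 - 88*I/145 ≈ 7.314 - 0.6069*I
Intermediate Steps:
Y = I (Y = √(-1) = I ≈ 1.0*I)
p(y) = (12 - I)/145 (p(y) = 1/(I + 12) = 1/(12 + I) = (12 - I)/145)
1/(-77 + 109) + p(-4 + (2*(-5))*(-5))*88 = 1/(-77 + 109) + (12/145 - I/145)*88 = 1/32 + (1056/145 - 88*I/145) = 33937/4640 - 88*I/145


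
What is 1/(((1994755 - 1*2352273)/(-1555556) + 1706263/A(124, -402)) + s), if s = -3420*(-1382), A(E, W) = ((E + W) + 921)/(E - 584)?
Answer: 500111254/1753282791435357 ≈ 2.8524e-7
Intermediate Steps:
A(E, W) = (921 + E + W)/(-584 + E)
s = 4726440
1/(((1994755 - 1*2352273)/(-1555556) + 1706263/A(124, -402)) + s) = 1/(((1994755 - 1*2352273)/(-1555556) + 1706263/(((921 + 124 - 402)/(-584 + 124)))) + 4726440) = 1/(((1994755 - 2352273)*(-1/1555556) + 1706263/((643/(-460)))) + 4726440) = 1/((-357518*(-1/1555556) + 1706263/((-1/460*643))) + 4726440) = 1/((178759/777778 + 1706263/(-643/460)) + 4726440) = 1/((178759/777778 + 1706263*(-460/643)) + 4726440) = 1/((178759/777778 - 784880980/643) + 4726440) = 1/(-610463043920403/500111254 + 4726440) = 1/(1753282791435357/500111254) = 500111254/1753282791435357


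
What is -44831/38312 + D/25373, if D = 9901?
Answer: -758169851/972090376 ≈ -0.77994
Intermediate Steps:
-44831/38312 + D/25373 = -44831/38312 + 9901/25373 = -758169851/972090376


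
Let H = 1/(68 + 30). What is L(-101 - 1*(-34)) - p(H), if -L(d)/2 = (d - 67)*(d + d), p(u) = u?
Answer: -3519377/98 ≈ -35912.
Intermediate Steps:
H = 1/98 ≈ 0.010204
L(d) = -4*d*(-67 + d) (L(d) = -2*(d - 67)*(d + d) = -2*(-67 + d)*2*d = -4*d*(-67 + d))
L(-101 - 1*(-34)) - p(H) = 4*(-101 - 1*(-34))*(67 - (-101 - 1*(-34))) - 1*1/98 = 4*(-101 + 34)*(67 - (-101 + 34)) - 1/98 = 4*(-67)*(67 - 1*(-67)) - 1/98 = 4*(-67)*(67 + 67) - 1/98 = 4*(-67)*134 - 1/98 = -35912 - 1/98 = -3519377/98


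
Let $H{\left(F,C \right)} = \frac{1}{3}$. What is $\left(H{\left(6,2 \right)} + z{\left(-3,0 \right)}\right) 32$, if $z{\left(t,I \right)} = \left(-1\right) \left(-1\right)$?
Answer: $\frac{128}{3} \approx 42.667$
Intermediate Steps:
$H{\left(F,C \right)} = \frac{1}{3}$
$z{\left(t,I \right)} = 1$
$\left(H{\left(6,2 \right)} + z{\left(-3,0 \right)}\right) 32 = \left(\frac{1}{3} + 1\right) 32 = \frac{4}{3} \cdot 32 = \frac{128}{3}$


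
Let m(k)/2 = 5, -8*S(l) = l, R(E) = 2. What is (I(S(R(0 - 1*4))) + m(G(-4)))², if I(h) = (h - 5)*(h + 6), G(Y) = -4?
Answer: 104329/256 ≈ 407.54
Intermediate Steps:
S(l) = -l/8
m(k) = 10 (m(k) = 2*5 = 10)
I(h) = (-5 + h)*(6 + h)
(I(S(R(0 - 1*4))) + m(G(-4)))² = ((-30 - ⅛*2 + (-⅛*2)²) + 10)² = ((-30 - ¼ + (-¼)²) + 10)² = ((-30 - ¼ + 1/16) + 10)² = (-483/16 + 10)² = (-323/16)² = 104329/256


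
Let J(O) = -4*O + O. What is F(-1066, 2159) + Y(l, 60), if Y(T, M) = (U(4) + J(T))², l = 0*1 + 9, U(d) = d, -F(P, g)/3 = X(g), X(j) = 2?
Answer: 523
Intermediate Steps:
F(P, g) = -6 (F(P, g) = -3*2 = -6)
J(O) = -3*O
l = 9 (l = 0 + 9 = 9)
Y(T, M) = (4 - 3*T)²
F(-1066, 2159) + Y(l, 60) = -6 + (-4 + 3*9)² = -6 + (-4 + 27)² = -6 + 23² = -6 + 529 = 523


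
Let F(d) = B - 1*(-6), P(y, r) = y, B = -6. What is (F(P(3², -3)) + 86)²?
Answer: 7396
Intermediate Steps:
F(d) = 0 (F(d) = -6 - 1*(-6) = -6 + 6 = 0)
(F(P(3², -3)) + 86)² = (0 + 86)² = 86² = 7396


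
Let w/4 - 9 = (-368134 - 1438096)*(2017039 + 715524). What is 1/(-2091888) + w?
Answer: -41299201488785176513/2091888 ≈ -1.9743e+13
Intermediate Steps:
w = -19742549069924 (w = 36 + 4*((-368134 - 1438096)*(2017039 + 715524)) = 36 + 4*(-1806230*2732563) = 36 + 4*(-4935637267490) = 36 - 19742549069960 = -19742549069924)
1/(-2091888) + w = 1/(-2091888) - 19742549069924 = -1/2091888 - 19742549069924 = -41299201488785176513/2091888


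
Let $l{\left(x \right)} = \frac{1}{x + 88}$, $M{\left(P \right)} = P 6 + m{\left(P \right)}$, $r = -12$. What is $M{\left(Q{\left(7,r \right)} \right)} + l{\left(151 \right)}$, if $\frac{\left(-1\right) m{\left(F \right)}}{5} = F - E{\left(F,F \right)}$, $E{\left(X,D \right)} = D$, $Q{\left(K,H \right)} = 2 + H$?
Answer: $- \frac{14339}{239} \approx -59.996$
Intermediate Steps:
$m{\left(F \right)} = 0$ ($m{\left(F \right)} = - 5 \left(F - F\right) = \left(-5\right) 0 = 0$)
$M{\left(P \right)} = 6 P$ ($M{\left(P \right)} = P 6 + 0 = 6 P + 0 = 6 P$)
$l{\left(x \right)} = \frac{1}{88 + x}$
$M{\left(Q{\left(7,r \right)} \right)} + l{\left(151 \right)} = 6 \left(2 - 12\right) + \frac{1}{88 + 151} = 6 \left(-10\right) + \frac{1}{239} = -60 + \frac{1}{239} = - \frac{14339}{239}$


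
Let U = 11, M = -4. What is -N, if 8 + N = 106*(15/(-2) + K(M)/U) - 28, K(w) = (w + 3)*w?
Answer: 8717/11 ≈ 792.45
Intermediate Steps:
K(w) = w*(3 + w) (K(w) = (3 + w)*w = w*(3 + w))
N = -8717/11 (N = -8 + (106*(15/(-2) - 4*(3 - 4)/11) - 28) = -8 + (106*(15*(-½) - 4*(-1)*(1/11)) - 28) = -8 + (106*(-15/2 + 4*(1/11)) - 28) = -8 + (106*(-15/2 + 4/11) - 28) = -8 + (106*(-157/22) - 28) = -8 + (-8321/11 - 28) = -8 - 8629/11 = -8717/11 ≈ -792.45)
-N = -1*(-8717/11) = 8717/11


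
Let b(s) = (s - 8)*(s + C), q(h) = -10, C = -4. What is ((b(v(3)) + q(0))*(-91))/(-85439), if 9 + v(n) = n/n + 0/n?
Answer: 16562/85439 ≈ 0.19385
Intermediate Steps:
v(n) = -8 (v(n) = -9 + (n/n + 0/n) = -9 + (1 + 0) = -9 + 1 = -8)
b(s) = (-8 + s)*(-4 + s) (b(s) = (s - 8)*(s - 4) = (-8 + s)*(-4 + s))
((b(v(3)) + q(0))*(-91))/(-85439) = (((32 + (-8)**2 - 12*(-8)) - 10)*(-91))/(-85439) = (((32 + 64 + 96) - 10)*(-91))*(-1/85439) = ((192 - 10)*(-91))*(-1/85439) = (182*(-91))*(-1/85439) = -16562*(-1/85439) = 16562/85439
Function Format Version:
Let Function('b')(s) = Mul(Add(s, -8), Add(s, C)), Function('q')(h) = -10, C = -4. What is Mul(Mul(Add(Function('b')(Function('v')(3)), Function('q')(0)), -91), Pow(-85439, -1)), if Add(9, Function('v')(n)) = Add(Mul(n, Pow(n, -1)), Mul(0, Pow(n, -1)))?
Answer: Rational(16562, 85439) ≈ 0.19385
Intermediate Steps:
Function('v')(n) = -8 (Function('v')(n) = Add(-9, Add(Mul(n, Pow(n, -1)), Mul(0, Pow(n, -1)))) = Add(-9, Add(1, 0)) = Add(-9, 1) = -8)
Function('b')(s) = Mul(Add(-8, s), Add(-4, s)) (Function('b')(s) = Mul(Add(s, -8), Add(s, -4)) = Mul(Add(-8, s), Add(-4, s)))
Mul(Mul(Add(Function('b')(Function('v')(3)), Function('q')(0)), -91), Pow(-85439, -1)) = Mul(Mul(Add(Add(32, Pow(-8, 2), Mul(-12, -8)), -10), -91), Pow(-85439, -1)) = Mul(Mul(Add(Add(32, 64, 96), -10), -91), Rational(-1, 85439)) = Mul(Mul(Add(192, -10), -91), Rational(-1, 85439)) = Mul(Mul(182, -91), Rational(-1, 85439)) = Mul(-16562, Rational(-1, 85439)) = Rational(16562, 85439)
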